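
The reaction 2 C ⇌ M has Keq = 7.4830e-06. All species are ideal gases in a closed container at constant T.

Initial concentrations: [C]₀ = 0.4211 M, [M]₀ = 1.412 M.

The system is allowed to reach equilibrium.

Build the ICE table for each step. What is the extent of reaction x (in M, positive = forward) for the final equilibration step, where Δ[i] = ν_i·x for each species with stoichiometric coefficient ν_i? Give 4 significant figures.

Q₀ = 7.963 vs Keq = 7.4830e-06 ⇒ Q>K, reverse
Step 1:
                   C          M
  init        0.4211      1.412
  Δ            2.824     -1.412
  eq           3.245 7.8793e-05
  solve Keq expr → x = -1.412; check Q = 7.4830e-06

x = -1.412 M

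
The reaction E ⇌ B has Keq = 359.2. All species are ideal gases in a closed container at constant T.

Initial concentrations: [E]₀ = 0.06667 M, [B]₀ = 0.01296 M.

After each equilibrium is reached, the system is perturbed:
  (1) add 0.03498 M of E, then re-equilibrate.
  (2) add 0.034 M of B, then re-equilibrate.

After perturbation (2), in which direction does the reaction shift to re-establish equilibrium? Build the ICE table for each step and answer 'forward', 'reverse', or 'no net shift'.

Direction: reverse

Q₀ = 0.1944 vs Keq = 359.2 ⇒ Q<K, forward
Step 1:
                  E         B
  I         0.06667   0.01296
  C        -0.06645   0.06645
  E       2.2107e-04   0.07941
  solve Keq expr → x = 0.06645; check Q = 359.2
Then add 0.03498 M of E.
Step 2:
                  E         B
  I          0.0352   0.07941
  C        -0.03488   0.03488
  E       3.1818e-04    0.1143
  solve Keq expr → x = 0.03488; check Q = 359.2
Then add 0.034 M of B.
Step 3:
                  E         B
  I       3.1818e-04    0.1483
  C       9.4392e-05 -9.4392e-05
  E       4.1258e-04    0.1482
  solve Keq expr → x = -9.4392e-05; check Q = 359.2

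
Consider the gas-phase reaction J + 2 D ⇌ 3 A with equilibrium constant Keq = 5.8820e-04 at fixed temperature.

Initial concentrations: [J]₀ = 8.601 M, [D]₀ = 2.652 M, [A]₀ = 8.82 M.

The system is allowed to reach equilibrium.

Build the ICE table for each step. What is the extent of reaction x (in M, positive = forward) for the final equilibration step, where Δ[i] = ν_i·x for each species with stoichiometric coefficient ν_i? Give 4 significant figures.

Q₀ = 11.34 vs Keq = 5.8820e-04 ⇒ Q>K, reverse
Step 1:
                  J         D         A
  I           8.601     2.652      8.82
  C           2.689     5.378    -8.066
  E           11.29      8.03    0.7537
  solve Keq expr → x = -2.689; check Q = 5.8820e-04

x = -2.689 M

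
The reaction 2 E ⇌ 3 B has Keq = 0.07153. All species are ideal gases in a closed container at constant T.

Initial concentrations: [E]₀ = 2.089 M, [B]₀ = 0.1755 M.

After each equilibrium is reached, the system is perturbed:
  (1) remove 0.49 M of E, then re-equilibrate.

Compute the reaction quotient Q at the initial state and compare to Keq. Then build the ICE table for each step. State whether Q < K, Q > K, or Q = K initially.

Q₀ = 0.001239; Q < K (proceeds forward)

Q₀ = 0.001239 vs Keq = 0.07153 ⇒ Q<K, forward
Step 1:
                    E           B
  I             2.089      0.1755
  C            -0.292      0.4381
  E             1.797      0.6136
  solve Keq expr → x = 0.146; check Q = 0.07153
Then remove 0.49 M of E.
Step 2:
                    E           B
  I             1.307      0.6136
  C           0.06701     -0.1005
  E             1.374       0.513
  solve Keq expr → x = -0.03351; check Q = 0.07153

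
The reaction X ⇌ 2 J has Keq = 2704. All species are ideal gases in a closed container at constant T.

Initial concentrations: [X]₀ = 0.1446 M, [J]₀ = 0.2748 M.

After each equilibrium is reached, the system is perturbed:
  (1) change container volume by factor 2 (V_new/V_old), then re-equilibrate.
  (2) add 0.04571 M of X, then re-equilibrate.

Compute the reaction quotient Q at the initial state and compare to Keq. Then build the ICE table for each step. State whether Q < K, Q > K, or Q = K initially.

Q₀ = 0.5222 vs Keq = 2704 ⇒ Q<K, forward
Step 1:
                    X           J
  I            0.1446      0.2748
  C           -0.1445       0.289
  E        1.1754e-04      0.5638
  solve Keq expr → x = 0.1445; check Q = 2704
Then change container volume by factor 2 (V_new/V_old).
Step 2:
                    X           J
  I        5.8771e-05      0.2819
  C       -2.9373e-05  5.8746e-05
  E        2.9398e-05      0.2819
  solve Keq expr → x = 2.9373e-05; check Q = 2704
Then add 0.04571 M of X.
Step 3:
                    X           J
  I           0.04574      0.2819
  C          -0.04569     0.09138
  E        5.1541e-05      0.3733
  solve Keq expr → x = 0.04569; check Q = 2704

Q₀ = 0.5222; Q < K (proceeds forward)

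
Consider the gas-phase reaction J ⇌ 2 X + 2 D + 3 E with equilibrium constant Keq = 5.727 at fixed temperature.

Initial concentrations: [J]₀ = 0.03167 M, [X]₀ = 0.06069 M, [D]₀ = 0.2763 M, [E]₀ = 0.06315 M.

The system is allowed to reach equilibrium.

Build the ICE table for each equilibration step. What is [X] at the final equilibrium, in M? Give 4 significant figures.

Q₀ = 2.2360e-06 vs Keq = 5.727 ⇒ Q<K, forward
Step 1:
                   J          X          D          E
  I          0.03167    0.06069     0.2763    0.06315
  C         -0.03167    0.06334    0.06334    0.09501
  E       1.2257e-06      0.124     0.3396     0.1582
  solve Keq expr → x = 0.03167; check Q = 5.727

[X]_eq = 0.124 M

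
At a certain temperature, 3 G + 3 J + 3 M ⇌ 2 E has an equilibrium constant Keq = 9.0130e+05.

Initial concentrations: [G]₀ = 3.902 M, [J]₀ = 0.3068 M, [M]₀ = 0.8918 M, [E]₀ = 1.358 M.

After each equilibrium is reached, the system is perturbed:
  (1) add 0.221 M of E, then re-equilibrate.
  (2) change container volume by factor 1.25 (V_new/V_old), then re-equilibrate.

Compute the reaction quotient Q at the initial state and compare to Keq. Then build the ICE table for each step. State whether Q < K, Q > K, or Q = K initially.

Q₀ = 1.516; Q < K (proceeds forward)

Q₀ = 1.516 vs Keq = 9.0130e+05 ⇒ Q<K, forward
Step 1:
                    G           J           M           E
  I             3.902      0.3068      0.8918       1.358
  C           -0.3003     -0.3003     -0.3003      0.2002
  E             3.602    0.006531      0.5915       1.558
  solve Keq expr → x = 0.1001; check Q = 9.0130e+05
Then add 0.221 M of E.
Step 2:
                    G           J           M           E
  I             3.602    0.006531      0.5915       1.779
  C        5.9438e-04  5.9438e-04  5.9438e-04 -3.9625e-04
  E             3.602    0.007125      0.5921       1.779
  solve Keq expr → x = -1.9813e-04; check Q = 9.0130e+05
Then change container volume by factor 1.25 (V_new/V_old).
Step 3:
                    G           J           M           E
  I             2.882      0.0057      0.4737       1.423
  C          0.003794    0.003794    0.003794   -0.002529
  E             2.886    0.009494      0.4775        1.42
  solve Keq expr → x = -0.001265; check Q = 9.0130e+05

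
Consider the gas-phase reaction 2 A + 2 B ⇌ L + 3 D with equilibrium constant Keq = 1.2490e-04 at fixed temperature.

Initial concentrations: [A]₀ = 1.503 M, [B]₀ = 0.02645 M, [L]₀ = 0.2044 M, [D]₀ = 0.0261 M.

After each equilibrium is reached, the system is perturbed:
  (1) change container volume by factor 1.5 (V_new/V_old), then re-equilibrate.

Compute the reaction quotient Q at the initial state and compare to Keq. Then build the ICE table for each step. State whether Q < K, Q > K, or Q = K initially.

Q₀ = 0.002299; Q > K (proceeds reverse)

Q₀ = 0.002299 vs Keq = 1.2490e-04 ⇒ Q>K, reverse
Step 1:
                    A           B           L           D
  init          1.503     0.02645      0.2044      0.0261
  Δ          0.009256    0.009256   -0.004628    -0.01388
  eq            1.512     0.03571      0.1998     0.01222
  solve Keq expr → x = -0.004628; check Q = 1.2490e-04
Then change container volume by factor 1.5 (V_new/V_old).
Step 2:
                    A           B           L           D
  init          1.008      0.0238      0.1332    0.008144
  Δ                 0           0           0           0
  eq            1.008      0.0238      0.1332    0.008144
  solve Keq expr → x = 0; check Q = 1.2490e-04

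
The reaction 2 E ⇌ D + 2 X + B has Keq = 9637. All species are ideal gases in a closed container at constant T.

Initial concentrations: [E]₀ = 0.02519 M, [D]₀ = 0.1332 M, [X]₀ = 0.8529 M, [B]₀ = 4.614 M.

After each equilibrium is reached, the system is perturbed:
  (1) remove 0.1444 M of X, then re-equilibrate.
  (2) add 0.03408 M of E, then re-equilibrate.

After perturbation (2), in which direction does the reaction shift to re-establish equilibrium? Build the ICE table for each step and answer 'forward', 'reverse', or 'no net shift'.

Direction: forward

Q₀ = 704.6 vs Keq = 9637 ⇒ Q<K, forward
Step 1:
                   E          D          X          B
  I          0.02519     0.1332     0.8529      4.614
  C           -0.018   0.008999      0.018   0.008999
  E         0.007193     0.1422     0.8709      4.623
  solve Keq expr → x = 0.008999; check Q = 9637
Then remove 0.1444 M of X.
Step 2:
                   E          D          X          B
  I         0.007193     0.1422     0.7265      4.623
  C         -0.00117 5.8512e-04    0.00117 5.8512e-04
  E         0.006023     0.1428     0.7277      4.624
  solve Keq expr → x = 5.8512e-04; check Q = 9637
Then add 0.03408 M of E.
Step 3:
                   E          D          X          B
  I           0.0401     0.1428     0.7277      4.624
  C         -0.03343    0.01672    0.03343    0.01672
  E          0.00667     0.1595     0.7611       4.64
  solve Keq expr → x = 0.01672; check Q = 9637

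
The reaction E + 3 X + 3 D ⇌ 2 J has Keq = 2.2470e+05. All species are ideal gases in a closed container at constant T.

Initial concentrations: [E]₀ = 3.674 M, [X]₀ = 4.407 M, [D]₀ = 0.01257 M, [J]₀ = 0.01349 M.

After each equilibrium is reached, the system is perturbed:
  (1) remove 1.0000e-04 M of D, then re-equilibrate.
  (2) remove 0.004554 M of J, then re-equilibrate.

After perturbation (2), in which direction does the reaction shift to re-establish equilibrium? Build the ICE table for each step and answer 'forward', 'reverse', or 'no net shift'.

Direction: forward

Q₀ = 0.2914 vs Keq = 2.2470e+05 ⇒ Q<K, forward
Step 1:
                  E         X         D         J
  Initial     3.674     4.407   0.01257   0.01349
  Change  -0.004127  -0.01238  -0.01238  0.008254
  Equil        3.67     4.395 1.8904e-04   0.02174
  solve Keq expr → x = 0.004127; check Q = 2.2470e+05
Then remove 1.0000e-04 M of D.
Step 2:
                  E         X         D         J
  Initial      3.67     4.395 8.9040e-05   0.02174
  Change  3.3203e-05 9.9610e-05 9.9610e-05 -6.6407e-05
  Equil        3.67     4.395 1.8865e-04   0.02168
  solve Keq expr → x = -3.3203e-05; check Q = 2.2470e+05
Then remove 0.004554 M of J.
Step 3:
                  E         X         D         J
  Initial      3.67     4.395 1.8865e-04   0.01712
  Change  -9.1097e-06 -2.7329e-05 -2.7329e-05 1.8219e-05
  Equil        3.67     4.395 1.6132e-04   0.01714
  solve Keq expr → x = 9.1097e-06; check Q = 2.2470e+05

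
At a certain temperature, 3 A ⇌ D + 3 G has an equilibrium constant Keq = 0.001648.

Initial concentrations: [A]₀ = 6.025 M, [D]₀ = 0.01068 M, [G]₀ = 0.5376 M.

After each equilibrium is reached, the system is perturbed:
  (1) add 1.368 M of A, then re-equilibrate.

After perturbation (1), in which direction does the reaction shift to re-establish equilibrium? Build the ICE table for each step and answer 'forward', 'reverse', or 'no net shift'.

Direction: forward

Q₀ = 7.5871e-06 vs Keq = 0.001648 ⇒ Q<K, forward
Step 1:
                   A          D          G
  Initial      6.025    0.01068     0.5376
  Change     -0.5661     0.1887     0.5661
  Equil        5.459     0.1994      1.104
  solve Keq expr → x = 0.1887; check Q = 0.001648
Then add 1.368 M of A.
Step 2:
                   A          D          G
  Initial      6.827     0.1994      1.104
  Change     -0.1496    0.04985     0.1496
  Equil        6.677     0.2492      1.253
  solve Keq expr → x = 0.04985; check Q = 0.001648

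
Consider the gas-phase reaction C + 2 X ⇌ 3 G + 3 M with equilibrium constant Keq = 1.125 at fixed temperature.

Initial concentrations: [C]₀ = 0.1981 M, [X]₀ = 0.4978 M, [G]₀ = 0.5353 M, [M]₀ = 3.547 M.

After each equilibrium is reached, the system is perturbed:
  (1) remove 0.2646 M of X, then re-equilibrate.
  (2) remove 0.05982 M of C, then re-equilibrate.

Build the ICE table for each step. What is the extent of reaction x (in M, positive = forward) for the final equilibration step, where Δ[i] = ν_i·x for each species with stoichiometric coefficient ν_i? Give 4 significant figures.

Q₀ = 139.4 vs Keq = 1.125 ⇒ Q>K, reverse
Step 1:
                  C         X         G         M
  I          0.1981    0.4978    0.5353     3.547
  C          0.1182    0.2364   -0.3546   -0.3546
  E          0.3163    0.7342    0.1807     3.192
  solve Keq expr → x = -0.1182; check Q = 1.125
Then remove 0.2646 M of X.
Step 2:
                  C         X         G         M
  I          0.3163    0.4696    0.1807     3.192
  C         0.01273   0.02546   -0.0382   -0.0382
  E           0.329    0.4951    0.1425     3.154
  solve Keq expr → x = -0.01273; check Q = 1.125
Then remove 0.05982 M of C.
Step 3:
                  C         X         G         M
  I          0.2692    0.4951    0.1425     3.154
  C        0.002524  0.005047 -0.007571 -0.007571
  E          0.2717    0.5001    0.1349     3.147
  solve Keq expr → x = -0.002524; check Q = 1.125

x = -0.002524 M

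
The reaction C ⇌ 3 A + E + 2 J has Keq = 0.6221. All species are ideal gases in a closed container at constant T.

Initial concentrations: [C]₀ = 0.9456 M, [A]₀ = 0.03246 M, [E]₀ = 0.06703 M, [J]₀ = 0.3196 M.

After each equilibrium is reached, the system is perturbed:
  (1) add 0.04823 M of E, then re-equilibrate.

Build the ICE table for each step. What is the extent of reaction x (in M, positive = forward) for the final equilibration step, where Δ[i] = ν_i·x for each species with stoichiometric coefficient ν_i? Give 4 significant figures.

x = -0.006795 M

Q₀ = 2.4764e-07 vs Keq = 0.6221 ⇒ Q<K, forward
Step 1:
                   C          A          E          J
  init        0.9456    0.03246    0.06703     0.3196
  Δ          -0.3264     0.9792     0.3264     0.6528
  eq          0.6192      1.012     0.3934     0.9724
  solve Keq expr → x = 0.3264; check Q = 0.6221
Then add 0.04823 M of E.
Step 2:
                   C          A          E          J
  init        0.6192      1.012     0.4417     0.9724
  Δ         0.006795   -0.02039  -0.006795   -0.01359
  eq           0.626     0.9913     0.4349     0.9588
  solve Keq expr → x = -0.006795; check Q = 0.6221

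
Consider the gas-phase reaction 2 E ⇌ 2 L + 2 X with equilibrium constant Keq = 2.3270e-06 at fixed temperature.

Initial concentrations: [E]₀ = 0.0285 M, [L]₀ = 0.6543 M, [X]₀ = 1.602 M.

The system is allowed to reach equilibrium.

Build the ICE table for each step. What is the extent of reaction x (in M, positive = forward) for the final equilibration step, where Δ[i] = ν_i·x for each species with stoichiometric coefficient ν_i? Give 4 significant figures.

Q₀ = 1353 vs Keq = 2.3270e-06 ⇒ Q>K, reverse
Step 1:
                  E         L         X
  Initial    0.0285    0.6543     1.602
  Change     0.6532   -0.6532   -0.6532
  Equil      0.6817  0.001096    0.9488
  solve Keq expr → x = -0.3266; check Q = 2.3270e-06

x = -0.3266 M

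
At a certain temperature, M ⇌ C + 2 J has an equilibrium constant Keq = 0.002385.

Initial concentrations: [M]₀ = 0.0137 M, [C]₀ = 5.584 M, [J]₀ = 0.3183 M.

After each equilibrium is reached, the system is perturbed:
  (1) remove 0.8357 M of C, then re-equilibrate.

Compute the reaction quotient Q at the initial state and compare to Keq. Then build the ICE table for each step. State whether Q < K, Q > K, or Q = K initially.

Q₀ = 41.3; Q > K (proceeds reverse)

Q₀ = 41.3 vs Keq = 0.002385 ⇒ Q>K, reverse
Step 1:
                   M          C          J
  init        0.0137      5.584     0.3183
  Δ           0.1548    -0.1548    -0.3097
  eq          0.1685      5.429   0.008605
  solve Keq expr → x = -0.1548; check Q = 0.002385
Then remove 0.8357 M of C.
Step 2:
                   M          C          J
  init        0.1685      4.593   0.008605
  Δ       -3.6971e-04 3.6971e-04 7.3941e-04
  eq          0.1682      4.594   0.009344
  solve Keq expr → x = 3.6971e-04; check Q = 0.002385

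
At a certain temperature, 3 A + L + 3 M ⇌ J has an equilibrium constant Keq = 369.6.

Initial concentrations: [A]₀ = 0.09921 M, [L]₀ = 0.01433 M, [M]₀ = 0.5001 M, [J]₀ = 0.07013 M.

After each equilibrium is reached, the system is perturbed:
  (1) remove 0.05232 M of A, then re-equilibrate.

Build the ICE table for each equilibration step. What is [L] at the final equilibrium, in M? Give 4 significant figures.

[L]_eq = 0.05686 M

Q₀ = 4.0070e+04 vs Keq = 369.6 ⇒ Q>K, reverse
Step 1:
                  A         L         M         J
  I         0.09921   0.01433    0.5001   0.07013
  C          0.1056    0.0352    0.1056   -0.0352
  E          0.2048   0.04953    0.6057   0.03493
  solve Keq expr → x = -0.0352; check Q = 369.6
Then remove 0.05232 M of A.
Step 2:
                  A         L         M         J
  I          0.1525   0.04953    0.6057   0.03493
  C           0.022  0.007333     0.022 -0.007333
  E          0.1745   0.05686    0.6277    0.0276
  solve Keq expr → x = -0.007333; check Q = 369.6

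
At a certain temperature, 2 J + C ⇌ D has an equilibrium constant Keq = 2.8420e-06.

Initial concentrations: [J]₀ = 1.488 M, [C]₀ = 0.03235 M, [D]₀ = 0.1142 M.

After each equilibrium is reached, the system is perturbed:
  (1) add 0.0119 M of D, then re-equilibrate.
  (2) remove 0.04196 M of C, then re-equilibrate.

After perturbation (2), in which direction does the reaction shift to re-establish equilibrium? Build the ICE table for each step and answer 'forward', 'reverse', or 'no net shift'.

Q₀ = 1.594 vs Keq = 2.8420e-06 ⇒ Q>K, reverse
Step 1:
                   J          C          D
  I            1.488    0.03235     0.1142
  C           0.2284     0.1142    -0.1142
  E            1.716     0.1465 1.2270e-06
  solve Keq expr → x = -0.1142; check Q = 2.8420e-06
Then add 0.0119 M of D.
Step 2:
                   J          C          D
  I            1.716     0.1465     0.0119
  C           0.0238     0.0119    -0.0119
  E             1.74     0.1584 1.3637e-06
  solve Keq expr → x = -0.0119; check Q = 2.8420e-06
Then remove 0.04196 M of C.
Step 3:
                   J          C          D
  I             1.74     0.1165 1.3637e-06
  C       7.2224e-07 3.6112e-07 -3.6112e-07
  E             1.74     0.1165 1.0026e-06
  solve Keq expr → x = -3.6112e-07; check Q = 2.8420e-06

Direction: reverse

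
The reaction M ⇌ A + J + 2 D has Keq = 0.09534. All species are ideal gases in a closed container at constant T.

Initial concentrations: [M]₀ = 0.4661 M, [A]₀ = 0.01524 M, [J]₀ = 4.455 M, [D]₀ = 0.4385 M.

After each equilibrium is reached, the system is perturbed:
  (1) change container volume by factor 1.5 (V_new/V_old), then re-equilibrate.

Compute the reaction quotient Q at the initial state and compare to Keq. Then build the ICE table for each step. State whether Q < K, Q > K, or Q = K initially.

Q₀ = 0.02801; Q < K (proceeds forward)

Q₀ = 0.02801 vs Keq = 0.09534 ⇒ Q<K, forward
Step 1:
                   M          A          J          D
  init        0.4661    0.01524      4.455     0.4385
  Δ         -0.02437    0.02437    0.02437    0.04873
  eq          0.4417    0.03961      4.479     0.4872
  solve Keq expr → x = 0.02437; check Q = 0.09534
Then change container volume by factor 1.5 (V_new/V_old).
Step 2:
                   M          A          J          D
  init        0.2945     0.0264      2.986     0.3248
  Δ         -0.03003    0.03003    0.03003    0.06006
  eq          0.2645    0.05643      3.016     0.3849
  solve Keq expr → x = 0.03003; check Q = 0.09534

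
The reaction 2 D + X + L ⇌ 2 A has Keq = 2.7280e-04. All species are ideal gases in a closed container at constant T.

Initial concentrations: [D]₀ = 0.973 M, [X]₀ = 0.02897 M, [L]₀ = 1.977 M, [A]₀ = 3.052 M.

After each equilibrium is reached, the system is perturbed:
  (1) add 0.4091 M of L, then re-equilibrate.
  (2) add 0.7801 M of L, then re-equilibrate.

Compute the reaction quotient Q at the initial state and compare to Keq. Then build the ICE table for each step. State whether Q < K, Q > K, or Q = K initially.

Q₀ = 171.8 vs Keq = 2.7280e-04 ⇒ Q>K, reverse
Step 1:
                   D          X          L          A
  init         0.973    0.02897      1.977      3.052
  Δ            2.907      1.454      1.454     -2.907
  eq            3.88      1.483      3.431     0.1446
  solve Keq expr → x = -1.454; check Q = 2.7280e-04
Then add 0.4091 M of L.
Step 2:
                   D          X          L          A
  init          3.88      1.483       3.84     0.1446
  Δ        -0.007791  -0.003895  -0.003895   0.007791
  eq           3.873      1.479      3.836     0.1523
  solve Keq expr → x = 0.003895; check Q = 2.7280e-04
Then add 0.7801 M of L.
Step 3:
                   D          X          L          A
  init         3.873      1.479      4.616     0.1523
  Δ         -0.01368  -0.006838  -0.006838    0.01368
  eq           3.859      1.472      4.609      0.166
  solve Keq expr → x = 0.006838; check Q = 2.7280e-04

Q₀ = 171.8; Q > K (proceeds reverse)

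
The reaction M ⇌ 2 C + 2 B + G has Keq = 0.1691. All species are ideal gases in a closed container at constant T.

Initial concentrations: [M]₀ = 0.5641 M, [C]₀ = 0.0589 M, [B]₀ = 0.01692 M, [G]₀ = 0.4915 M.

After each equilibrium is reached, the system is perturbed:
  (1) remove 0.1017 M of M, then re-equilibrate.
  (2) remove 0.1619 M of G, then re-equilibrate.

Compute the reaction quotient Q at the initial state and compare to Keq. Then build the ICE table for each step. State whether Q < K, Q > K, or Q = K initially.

Q₀ = 8.6536e-07 vs Keq = 0.1691 ⇒ Q<K, forward
Step 1:
                    M           C           B           G
  I            0.5641      0.0589     0.01692      0.4915
  C           -0.2422      0.4844      0.4844      0.2422
  E            0.3219      0.5433      0.5013      0.7337
  solve Keq expr → x = 0.2422; check Q = 0.1691
Then remove 0.1017 M of M.
Step 2:
                    M           C           B           G
  I            0.2202      0.5433      0.5013      0.7337
  C           0.01755    -0.03511    -0.03511    -0.01755
  E            0.2377      0.5082      0.4662      0.7162
  solve Keq expr → x = -0.01755; check Q = 0.1691
Then remove 0.1619 M of G.
Step 3:
                    M           C           B           G
  I            0.2377      0.5082      0.4662      0.5543
  C          -0.01156     0.02312     0.02312     0.01156
  E            0.2262      0.5313      0.4893      0.5658
  solve Keq expr → x = 0.01156; check Q = 0.1691

Q₀ = 8.6536e-07; Q < K (proceeds forward)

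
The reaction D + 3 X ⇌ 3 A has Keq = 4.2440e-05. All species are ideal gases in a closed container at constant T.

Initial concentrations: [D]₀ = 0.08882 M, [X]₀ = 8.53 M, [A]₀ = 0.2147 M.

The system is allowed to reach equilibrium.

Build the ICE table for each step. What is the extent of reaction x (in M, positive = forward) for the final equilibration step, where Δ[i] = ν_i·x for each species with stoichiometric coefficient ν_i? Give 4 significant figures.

x = -0.02334 M

Q₀ = 1.7953e-04 vs Keq = 4.2440e-05 ⇒ Q>K, reverse
Step 1:
                   D          X          A
  Initial    0.08882       8.53     0.2147
  Change     0.02334    0.07003   -0.07003
  Equil       0.1122        8.6     0.1447
  solve Keq expr → x = -0.02334; check Q = 4.2440e-05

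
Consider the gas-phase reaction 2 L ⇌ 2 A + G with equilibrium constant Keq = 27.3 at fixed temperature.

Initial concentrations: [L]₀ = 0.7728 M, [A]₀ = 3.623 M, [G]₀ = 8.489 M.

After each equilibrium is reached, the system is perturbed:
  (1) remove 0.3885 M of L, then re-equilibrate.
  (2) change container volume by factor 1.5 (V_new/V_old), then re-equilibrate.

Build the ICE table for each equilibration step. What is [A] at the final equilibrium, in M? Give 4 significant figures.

Q₀ = 186.6 vs Keq = 27.3 ⇒ Q>K, reverse
Step 1:
                   L          A          G
  I           0.7728      3.623      8.489
  C           0.7773    -0.7773    -0.3886
  E             1.55      2.846        8.1
  solve Keq expr → x = -0.3886; check Q = 27.3
Then remove 0.3885 M of L.
Step 2:
                   L          A          G
  I            1.162      2.846        8.1
  C           0.2446    -0.2446    -0.1223
  E            1.406      2.601      7.978
  solve Keq expr → x = -0.1223; check Q = 27.3
Then change container volume by factor 1.5 (V_new/V_old).
Step 3:
                   L          A          G
  I           0.9374      1.734      5.319
  C          -0.1163     0.1163    0.05813
  E           0.8212       1.85      5.377
  solve Keq expr → x = 0.05813; check Q = 27.3

[A]_eq = 1.85 M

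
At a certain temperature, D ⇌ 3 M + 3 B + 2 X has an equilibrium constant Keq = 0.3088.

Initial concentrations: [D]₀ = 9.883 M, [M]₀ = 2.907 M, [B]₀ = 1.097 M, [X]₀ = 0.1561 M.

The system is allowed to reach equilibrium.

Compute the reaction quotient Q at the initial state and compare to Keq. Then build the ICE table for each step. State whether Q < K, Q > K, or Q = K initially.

Q₀ = 0.07996; Q < K (proceeds forward)

Q₀ = 0.07996 vs Keq = 0.3088 ⇒ Q<K, forward
Step 1:
                   D          M          B          X
  Initial      9.883      2.907      1.097     0.1561
  Change     -0.0432     0.1296     0.1296    0.08639
  Equil         9.84      3.037      1.227     0.2425
  solve Keq expr → x = 0.0432; check Q = 0.3088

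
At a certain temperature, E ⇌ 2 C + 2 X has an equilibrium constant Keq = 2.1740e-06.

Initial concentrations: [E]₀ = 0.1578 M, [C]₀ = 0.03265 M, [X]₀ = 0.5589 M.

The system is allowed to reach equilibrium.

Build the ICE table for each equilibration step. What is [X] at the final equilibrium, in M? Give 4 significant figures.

[X]_eq = 0.5274 M

Q₀ = 0.00211 vs Keq = 2.1740e-06 ⇒ Q>K, reverse
Step 1:
                  E         C         X
  I          0.1578   0.03265    0.5589
  C         0.01574  -0.03149  -0.03149
  E          0.1735  0.001165    0.5274
  solve Keq expr → x = -0.01574; check Q = 2.1740e-06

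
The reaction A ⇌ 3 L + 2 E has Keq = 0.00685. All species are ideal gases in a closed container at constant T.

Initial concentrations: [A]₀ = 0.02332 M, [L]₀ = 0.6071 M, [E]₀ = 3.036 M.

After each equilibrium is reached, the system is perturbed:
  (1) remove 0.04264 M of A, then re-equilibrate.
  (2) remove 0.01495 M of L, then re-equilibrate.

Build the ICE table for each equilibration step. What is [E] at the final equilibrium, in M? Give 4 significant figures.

Q₀ = 88.44 vs Keq = 0.00685 ⇒ Q>K, reverse
Step 1:
                   A          L          E
  Initial    0.02332     0.6071      3.036
  Change      0.1829    -0.5488    -0.3659
  Equil       0.2063     0.0583       2.67
  solve Keq expr → x = -0.1829; check Q = 0.00685
Then remove 0.04264 M of A.
Step 2:
                   A          L          E
  Initial     0.1636     0.0583       2.67
  Change    0.001381  -0.004143  -0.002762
  Equil        0.165    0.05416      2.667
  solve Keq expr → x = -0.001381; check Q = 0.00685
Then remove 0.01495 M of L.
Step 3:
                   A          L          E
  Initial      0.165    0.03921      2.667
  Change   -0.004765     0.0143   0.009531
  Equil       0.1602     0.0535      2.677
  solve Keq expr → x = 0.004765; check Q = 0.00685

[E]_eq = 2.677 M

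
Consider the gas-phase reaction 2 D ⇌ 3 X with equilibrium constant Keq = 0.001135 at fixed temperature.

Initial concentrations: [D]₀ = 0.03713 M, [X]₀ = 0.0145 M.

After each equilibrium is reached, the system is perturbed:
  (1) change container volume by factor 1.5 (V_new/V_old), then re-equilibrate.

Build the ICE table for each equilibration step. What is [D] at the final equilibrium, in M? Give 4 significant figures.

[D]_eq = 0.02522 M

Q₀ = 0.002211 vs Keq = 0.001135 ⇒ Q>K, reverse
Step 1:
                    D           X
  I           0.03713      0.0145
  C          0.001693    -0.00254
  E           0.03882     0.01196
  solve Keq expr → x = -8.4670e-04; check Q = 0.001135
Then change container volume by factor 1.5 (V_new/V_old).
Step 2:
                    D           X
  I           0.02588    0.007973
  C       -6.6462e-04  9.9692e-04
  E           0.02522     0.00897
  solve Keq expr → x = 3.3231e-04; check Q = 0.001135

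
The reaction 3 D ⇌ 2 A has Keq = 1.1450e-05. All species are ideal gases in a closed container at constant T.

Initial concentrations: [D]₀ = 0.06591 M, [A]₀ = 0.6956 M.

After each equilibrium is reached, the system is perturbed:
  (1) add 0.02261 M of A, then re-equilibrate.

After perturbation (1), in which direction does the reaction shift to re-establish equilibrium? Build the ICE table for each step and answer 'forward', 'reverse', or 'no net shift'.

Direction: reverse

Q₀ = 1690 vs Keq = 1.1450e-05 ⇒ Q>K, reverse
Step 1:
                  D         A
  Initial   0.06591    0.6956
  Change      1.038   -0.6917
  Equil       1.103  0.003922
  solve Keq expr → x = -0.3458; check Q = 1.1450e-05
Then add 0.02261 M of A.
Step 2:
                  D         A
  Initial     1.103   0.02653
  Change    0.03364  -0.02243
  Equil       1.137  0.004103
  solve Keq expr → x = -0.01121; check Q = 1.1450e-05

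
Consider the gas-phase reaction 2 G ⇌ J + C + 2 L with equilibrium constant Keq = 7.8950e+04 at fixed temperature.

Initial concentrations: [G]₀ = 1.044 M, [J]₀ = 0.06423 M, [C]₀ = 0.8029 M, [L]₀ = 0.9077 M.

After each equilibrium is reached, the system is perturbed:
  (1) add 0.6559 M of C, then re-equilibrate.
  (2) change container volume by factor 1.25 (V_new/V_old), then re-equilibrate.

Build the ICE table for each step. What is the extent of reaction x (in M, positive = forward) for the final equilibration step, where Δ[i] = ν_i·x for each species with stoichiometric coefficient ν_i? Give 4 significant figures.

x = 5.9032e-04 M

Q₀ = 0.03898 vs Keq = 7.8950e+04 ⇒ Q<K, forward
Step 1:
                    G           J           C           L
  I             1.044     0.06423      0.8029      0.9077
  C            -1.038       0.519       0.519       1.038
  E           0.00608      0.5832       1.322       1.946
  solve Keq expr → x = 0.519; check Q = 7.8950e+04
Then add 0.6559 M of C.
Step 2:
                    G           J           C           L
  I           0.00608      0.5832       1.978       1.946
  C          0.001346 -6.7311e-04 -6.7311e-04   -0.001346
  E          0.007426      0.5825       1.977       1.944
  solve Keq expr → x = -6.7311e-04; check Q = 7.8950e+04
Then change container volume by factor 1.25 (V_new/V_old).
Step 3:
                    G           J           C           L
  I          0.005941       0.466       1.582       1.555
  C         -0.001181  5.9032e-04  5.9032e-04    0.001181
  E           0.00476      0.4666       1.582       1.557
  solve Keq expr → x = 5.9032e-04; check Q = 7.8950e+04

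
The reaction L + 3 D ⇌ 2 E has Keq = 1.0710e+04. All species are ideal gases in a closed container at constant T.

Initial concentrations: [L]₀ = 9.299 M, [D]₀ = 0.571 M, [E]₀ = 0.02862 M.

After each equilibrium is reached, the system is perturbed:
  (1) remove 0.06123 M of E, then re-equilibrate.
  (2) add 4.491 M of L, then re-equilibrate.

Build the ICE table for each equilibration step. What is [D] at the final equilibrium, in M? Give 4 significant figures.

Q₀ = 4.7315e-04 vs Keq = 1.0710e+04 ⇒ Q<K, forward
Step 1:
                  L         D         E
  init        9.299     0.571   0.02862
  Δ         -0.1864   -0.5592    0.3728
  eq          9.113   0.01182    0.4014
  solve Keq expr → x = 0.1864; check Q = 1.0710e+04
Then remove 0.06123 M of E.
Step 2:
                  L         D         E
  init        9.113   0.01182    0.3402
  Δ       -4.0591e-04 -0.001218 8.1183e-04
  eq          9.112    0.0106     0.341
  solve Keq expr → x = 4.0591e-04; check Q = 1.0710e+04
Then add 4.491 M of L.
Step 3:
                  L         D         E
  init         13.6    0.0106     0.341
  Δ       -4.3651e-04  -0.00131 8.7302e-04
  eq           13.6  0.009292    0.3419
  solve Keq expr → x = 4.3651e-04; check Q = 1.0710e+04

[D]_eq = 0.009292 M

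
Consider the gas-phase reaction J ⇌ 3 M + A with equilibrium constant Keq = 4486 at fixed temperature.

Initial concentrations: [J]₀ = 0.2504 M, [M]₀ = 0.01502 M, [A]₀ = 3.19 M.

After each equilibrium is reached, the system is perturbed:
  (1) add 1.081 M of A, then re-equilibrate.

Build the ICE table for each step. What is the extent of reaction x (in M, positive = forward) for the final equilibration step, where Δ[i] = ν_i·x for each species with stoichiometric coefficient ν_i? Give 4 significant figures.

Q₀ = 4.3168e-05 vs Keq = 4486 ⇒ Q<K, forward
Step 1:
                   J          M          A
  I           0.2504    0.01502       3.19
  C          -0.2501     0.7502     0.2501
  E       3.4357e-04     0.7652       3.44
  solve Keq expr → x = 0.2501; check Q = 4486
Then add 1.081 M of A.
Step 2:
                   J          M          A
  I       3.4357e-04     0.7652      4.521
  C       1.0738e-04 -3.2215e-04 -1.0738e-04
  E       4.5095e-04     0.7649      4.521
  solve Keq expr → x = -1.0738e-04; check Q = 4486

x = -1.0738e-04 M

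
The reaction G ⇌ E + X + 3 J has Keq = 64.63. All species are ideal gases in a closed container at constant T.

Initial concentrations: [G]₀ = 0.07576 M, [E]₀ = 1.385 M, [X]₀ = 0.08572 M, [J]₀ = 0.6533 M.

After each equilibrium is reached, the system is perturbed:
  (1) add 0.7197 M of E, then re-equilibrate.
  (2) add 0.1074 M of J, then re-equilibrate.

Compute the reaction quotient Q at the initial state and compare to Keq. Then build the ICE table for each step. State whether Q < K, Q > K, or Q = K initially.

Q₀ = 0.4369; Q < K (proceeds forward)

Q₀ = 0.4369 vs Keq = 64.63 ⇒ Q<K, forward
Step 1:
                    G           E           X           J
  init        0.07576       1.385     0.08572      0.6533
  Δ          -0.07337     0.07337     0.07337      0.2201
  eq         0.002392       1.458      0.1591      0.8734
  solve Keq expr → x = 0.07337; check Q = 64.63
Then add 0.7197 M of E.
Step 2:
                    G           E           X           J
  init       0.002392       2.178      0.1591      0.8734
  Δ          0.001113   -0.001113   -0.001113   -0.003339
  eq         0.003505       2.177       0.158      0.8701
  solve Keq expr → x = -0.001113; check Q = 64.63
Then add 0.1074 M of J.
Step 3:
                    G           E           X           J
  init       0.003505       2.177       0.158      0.9775
  Δ          0.001358   -0.001358   -0.001358   -0.004073
  eq         0.004862       2.176      0.1566      0.9734
  solve Keq expr → x = -0.001358; check Q = 64.63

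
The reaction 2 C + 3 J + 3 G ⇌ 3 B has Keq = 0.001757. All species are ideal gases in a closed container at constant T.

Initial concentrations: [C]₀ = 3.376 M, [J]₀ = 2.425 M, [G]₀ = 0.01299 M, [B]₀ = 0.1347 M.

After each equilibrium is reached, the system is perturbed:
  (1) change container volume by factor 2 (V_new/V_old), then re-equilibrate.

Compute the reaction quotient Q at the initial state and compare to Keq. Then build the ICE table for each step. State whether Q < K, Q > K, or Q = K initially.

Q₀ = 6.86; Q > K (proceeds reverse)

Q₀ = 6.86 vs Keq = 0.001757 ⇒ Q>K, reverse
Step 1:
                    C           J           G           B
  init          3.376       2.425     0.01299      0.1347
  Δ           0.04976     0.07464     0.07464    -0.07464
  eq            3.426         2.5     0.08763     0.06006
  solve Keq expr → x = -0.02488; check Q = 0.001757
Then change container volume by factor 2 (V_new/V_old).
Step 2:
                    C           J           G           B
  init          1.713        1.25     0.04381     0.03003
  Δ           0.01115     0.01673     0.01673    -0.01673
  eq            1.724       1.267     0.06054      0.0133
  solve Keq expr → x = -0.005576; check Q = 0.001757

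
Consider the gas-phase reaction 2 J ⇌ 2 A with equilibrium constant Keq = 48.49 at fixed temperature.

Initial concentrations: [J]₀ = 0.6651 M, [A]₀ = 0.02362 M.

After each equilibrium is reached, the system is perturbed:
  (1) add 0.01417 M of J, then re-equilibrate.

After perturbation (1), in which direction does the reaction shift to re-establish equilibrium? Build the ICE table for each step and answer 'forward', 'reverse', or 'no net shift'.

Q₀ = 0.001261 vs Keq = 48.49 ⇒ Q<K, forward
Step 1:
                    J           A
  Initial      0.6651     0.02362
  Change      -0.5786      0.5786
  Equil       0.08648      0.6022
  solve Keq expr → x = 0.2893; check Q = 48.49
Then add 0.01417 M of J.
Step 2:
                    J           A
  Initial      0.1007      0.6022
  Change     -0.01239     0.01239
  Equil       0.08826      0.6146
  solve Keq expr → x = 0.006195; check Q = 48.49

Direction: forward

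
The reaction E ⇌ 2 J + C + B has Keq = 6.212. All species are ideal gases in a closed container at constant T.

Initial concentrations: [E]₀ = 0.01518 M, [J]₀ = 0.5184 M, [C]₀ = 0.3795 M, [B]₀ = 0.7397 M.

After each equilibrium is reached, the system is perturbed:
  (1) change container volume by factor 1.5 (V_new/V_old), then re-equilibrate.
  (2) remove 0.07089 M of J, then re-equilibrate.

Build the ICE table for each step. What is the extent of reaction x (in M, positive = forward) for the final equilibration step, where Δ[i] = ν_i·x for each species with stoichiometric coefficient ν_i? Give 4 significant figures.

Q₀ = 4.97 vs Keq = 6.212 ⇒ Q<K, forward
Step 1:
                   E          J          C          B
  Initial    0.01518     0.5184     0.3795     0.7397
  Change   -0.002654   0.005309   0.002654   0.002654
  Equil      0.01253     0.5237     0.3822     0.7424
  solve Keq expr → x = 0.002654; check Q = 6.212
Then change container volume by factor 1.5 (V_new/V_old).
Step 2:
                   E          J          C          B
  Initial    0.00835     0.3491     0.2548     0.4949
  Change   -0.005625    0.01125   0.005625   0.005625
  Equil     0.002725     0.3604     0.2604     0.5005
  solve Keq expr → x = 0.005625; check Q = 6.212
Then remove 0.07089 M of J.
Step 3:
                   E          J          C          B
  Initial   0.002725     0.2895     0.2604     0.5005
  Change  -9.3412e-04   0.001868 9.3412e-04 9.3412e-04
  Equil     0.001791     0.2914     0.2613     0.5015
  solve Keq expr → x = 9.3412e-04; check Q = 6.212

x = 9.3412e-04 M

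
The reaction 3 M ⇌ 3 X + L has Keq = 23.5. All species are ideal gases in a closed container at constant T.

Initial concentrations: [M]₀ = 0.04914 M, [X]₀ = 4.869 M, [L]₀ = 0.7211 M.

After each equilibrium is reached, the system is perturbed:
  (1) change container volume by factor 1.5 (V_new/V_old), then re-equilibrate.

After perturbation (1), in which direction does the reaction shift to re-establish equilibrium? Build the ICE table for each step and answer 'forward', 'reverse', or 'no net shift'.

Direction: forward

Q₀ = 7.0147e+05 vs Keq = 23.5 ⇒ Q>K, reverse
Step 1:
                  M         X         L
  init      0.04914     4.869    0.7211
  Δ          0.9583   -0.9583   -0.3194
  eq          1.007     3.911    0.4017
  solve Keq expr → x = -0.3194; check Q = 23.5
Then change container volume by factor 1.5 (V_new/V_old).
Step 2:
                  M         X         L
  init       0.6716     2.607    0.2678
  Δ        -0.05783   0.05783   0.01928
  eq         0.6138     2.665    0.2871
  solve Keq expr → x = 0.01928; check Q = 23.5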